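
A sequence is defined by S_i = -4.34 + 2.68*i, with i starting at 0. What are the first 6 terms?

This is an arithmetic sequence.
i=0: S_0 = -4.34 + 2.68*0 = -4.34
i=1: S_1 = -4.34 + 2.68*1 = -1.66
i=2: S_2 = -4.34 + 2.68*2 = 1.02
i=3: S_3 = -4.34 + 2.68*3 = 3.7
i=4: S_4 = -4.34 + 2.68*4 = 6.38
i=5: S_5 = -4.34 + 2.68*5 = 9.06
The first 6 terms are: [-4.34, -1.66, 1.02, 3.7, 6.38, 9.06]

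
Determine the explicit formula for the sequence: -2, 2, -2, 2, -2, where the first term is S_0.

Check ratios: 2 / -2 = -1.0
Common ratio r = -1.
First term a = -2.
Formula: S_i = -2 * (-1)^i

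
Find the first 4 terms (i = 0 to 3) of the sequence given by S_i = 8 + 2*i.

This is an arithmetic sequence.
i=0: S_0 = 8 + 2*0 = 8
i=1: S_1 = 8 + 2*1 = 10
i=2: S_2 = 8 + 2*2 = 12
i=3: S_3 = 8 + 2*3 = 14
The first 4 terms are: [8, 10, 12, 14]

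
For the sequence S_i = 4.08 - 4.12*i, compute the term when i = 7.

S_7 = 4.08 + -4.12*7 = 4.08 + -28.84 = -24.76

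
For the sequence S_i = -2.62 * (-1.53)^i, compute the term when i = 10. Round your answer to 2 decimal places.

S_10 = -2.62 * (-1.53)^10 ≈ -2.62 * 70.2934 ≈ -184.17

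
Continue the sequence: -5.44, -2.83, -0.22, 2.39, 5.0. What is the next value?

Differences: -2.83 - -5.44 = 2.61
This is an arithmetic sequence with common difference d = 2.61.
Next term = 5.0 + 2.61 = 7.61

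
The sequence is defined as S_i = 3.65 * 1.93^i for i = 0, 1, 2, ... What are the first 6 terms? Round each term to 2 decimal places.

This is a geometric sequence.
i=0: S_0 = 3.65 * 1.93^0 = 3.65
i=1: S_1 = 3.65 * 1.93^1 ≈ 7.04
i=2: S_2 = 3.65 * 1.93^2 ≈ 13.6
i=3: S_3 = 3.65 * 1.93^3 ≈ 26.24
i=4: S_4 = 3.65 * 1.93^4 ≈ 50.64
i=5: S_5 = 3.65 * 1.93^5 ≈ 97.74
The first 6 terms are: [3.65, 7.04, 13.6, 26.24, 50.64, 97.74]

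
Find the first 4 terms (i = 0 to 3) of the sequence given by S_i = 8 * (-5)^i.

This is a geometric sequence.
i=0: S_0 = 8 * (-5)^0 = 8
i=1: S_1 = 8 * (-5)^1 = -40
i=2: S_2 = 8 * (-5)^2 = 200
i=3: S_3 = 8 * (-5)^3 = -1000
The first 4 terms are: [8, -40, 200, -1000]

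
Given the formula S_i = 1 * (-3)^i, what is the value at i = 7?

S_7 = 1 * (-3)^7 = 1 * -2187 = -2187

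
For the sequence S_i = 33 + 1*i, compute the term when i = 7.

S_7 = 33 + 1*7 = 33 + 7 = 40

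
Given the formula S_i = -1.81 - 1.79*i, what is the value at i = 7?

S_7 = -1.81 + -1.79*7 = -1.81 + -12.53 = -14.34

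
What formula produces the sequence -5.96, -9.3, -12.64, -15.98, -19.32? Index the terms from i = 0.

Check differences: -9.3 - -5.96 = -3.34
-12.64 - -9.3 = -3.34
Common difference d = -3.34.
First term a = -5.96.
Formula: S_i = -5.96 - 3.34*i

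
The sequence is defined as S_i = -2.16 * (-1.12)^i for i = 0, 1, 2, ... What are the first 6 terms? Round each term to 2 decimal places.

This is a geometric sequence.
i=0: S_0 = -2.16 * (-1.12)^0 = -2.16
i=1: S_1 = -2.16 * (-1.12)^1 ≈ 2.42
i=2: S_2 = -2.16 * (-1.12)^2 ≈ -2.71
i=3: S_3 = -2.16 * (-1.12)^3 ≈ 3.03
i=4: S_4 = -2.16 * (-1.12)^4 ≈ -3.4
i=5: S_5 = -2.16 * (-1.12)^5 ≈ 3.81
The first 6 terms are: [-2.16, 2.42, -2.71, 3.03, -3.4, 3.81]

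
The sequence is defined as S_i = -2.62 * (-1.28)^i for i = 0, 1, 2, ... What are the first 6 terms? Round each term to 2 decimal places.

This is a geometric sequence.
i=0: S_0 = -2.62 * (-1.28)^0 = -2.62
i=1: S_1 = -2.62 * (-1.28)^1 ≈ 3.35
i=2: S_2 = -2.62 * (-1.28)^2 ≈ -4.29
i=3: S_3 = -2.62 * (-1.28)^3 ≈ 5.49
i=4: S_4 = -2.62 * (-1.28)^4 ≈ -7.03
i=5: S_5 = -2.62 * (-1.28)^5 ≈ 9.0
The first 6 terms are: [-2.62, 3.35, -4.29, 5.49, -7.03, 9.0]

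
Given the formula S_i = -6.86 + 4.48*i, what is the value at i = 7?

S_7 = -6.86 + 4.48*7 = -6.86 + 31.36 = 24.5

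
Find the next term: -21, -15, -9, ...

Differences: -15 - -21 = 6
This is an arithmetic sequence with common difference d = 6.
Next term = -9 + 6 = -3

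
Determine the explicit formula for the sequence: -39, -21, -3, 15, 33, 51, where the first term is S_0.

Check differences: -21 - -39 = 18
-3 - -21 = 18
Common difference d = 18.
First term a = -39.
Formula: S_i = -39 + 18*i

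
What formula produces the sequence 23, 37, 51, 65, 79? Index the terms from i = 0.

Check differences: 37 - 23 = 14
51 - 37 = 14
Common difference d = 14.
First term a = 23.
Formula: S_i = 23 + 14*i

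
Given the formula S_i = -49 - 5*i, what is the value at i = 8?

S_8 = -49 + -5*8 = -49 + -40 = -89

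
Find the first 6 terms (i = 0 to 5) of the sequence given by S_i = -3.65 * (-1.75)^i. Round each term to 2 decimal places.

This is a geometric sequence.
i=0: S_0 = -3.65 * (-1.75)^0 = -3.65
i=1: S_1 = -3.65 * (-1.75)^1 ≈ 6.39
i=2: S_2 = -3.65 * (-1.75)^2 ≈ -11.18
i=3: S_3 = -3.65 * (-1.75)^3 ≈ 19.56
i=4: S_4 = -3.65 * (-1.75)^4 ≈ -34.23
i=5: S_5 = -3.65 * (-1.75)^5 ≈ 59.91
The first 6 terms are: [-3.65, 6.39, -11.18, 19.56, -34.23, 59.91]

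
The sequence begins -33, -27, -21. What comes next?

Differences: -27 - -33 = 6
This is an arithmetic sequence with common difference d = 6.
Next term = -21 + 6 = -15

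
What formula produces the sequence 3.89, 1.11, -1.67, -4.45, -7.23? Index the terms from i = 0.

Check differences: 1.11 - 3.89 = -2.78
-1.67 - 1.11 = -2.78
Common difference d = -2.78.
First term a = 3.89.
Formula: S_i = 3.89 - 2.78*i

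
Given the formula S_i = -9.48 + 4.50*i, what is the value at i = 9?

S_9 = -9.48 + 4.5*9 = -9.48 + 40.5 = 31.02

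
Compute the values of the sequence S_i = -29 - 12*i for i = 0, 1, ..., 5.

This is an arithmetic sequence.
i=0: S_0 = -29 + -12*0 = -29
i=1: S_1 = -29 + -12*1 = -41
i=2: S_2 = -29 + -12*2 = -53
i=3: S_3 = -29 + -12*3 = -65
i=4: S_4 = -29 + -12*4 = -77
i=5: S_5 = -29 + -12*5 = -89
The first 6 terms are: [-29, -41, -53, -65, -77, -89]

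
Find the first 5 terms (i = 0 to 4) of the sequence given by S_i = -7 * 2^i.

This is a geometric sequence.
i=0: S_0 = -7 * 2^0 = -7
i=1: S_1 = -7 * 2^1 = -14
i=2: S_2 = -7 * 2^2 = -28
i=3: S_3 = -7 * 2^3 = -56
i=4: S_4 = -7 * 2^4 = -112
The first 5 terms are: [-7, -14, -28, -56, -112]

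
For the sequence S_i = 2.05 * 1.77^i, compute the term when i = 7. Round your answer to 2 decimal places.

S_7 = 2.05 * 1.77^7 ≈ 2.05 * 54.4268 ≈ 111.57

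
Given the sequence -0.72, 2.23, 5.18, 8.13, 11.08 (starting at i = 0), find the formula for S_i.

Check differences: 2.23 - -0.72 = 2.95
5.18 - 2.23 = 2.95
Common difference d = 2.95.
First term a = -0.72.
Formula: S_i = -0.72 + 2.95*i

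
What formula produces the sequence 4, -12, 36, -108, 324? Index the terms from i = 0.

Check ratios: -12 / 4 = -3.0
Common ratio r = -3.
First term a = 4.
Formula: S_i = 4 * (-3)^i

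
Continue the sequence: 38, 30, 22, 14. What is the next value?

Differences: 30 - 38 = -8
This is an arithmetic sequence with common difference d = -8.
Next term = 14 + -8 = 6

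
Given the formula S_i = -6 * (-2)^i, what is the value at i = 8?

S_8 = -6 * (-2)^8 = -6 * 256 = -1536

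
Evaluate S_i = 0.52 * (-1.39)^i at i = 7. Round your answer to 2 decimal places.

S_7 = 0.52 * (-1.39)^7 ≈ 0.52 * -10.0254 ≈ -5.21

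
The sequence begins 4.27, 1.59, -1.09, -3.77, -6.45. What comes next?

Differences: 1.59 - 4.27 = -2.68
This is an arithmetic sequence with common difference d = -2.68.
Next term = -6.45 + -2.68 = -9.13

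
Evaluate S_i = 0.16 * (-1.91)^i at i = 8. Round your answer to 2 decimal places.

S_8 = 0.16 * (-1.91)^8 ≈ 0.16 * 177.1197 ≈ 28.34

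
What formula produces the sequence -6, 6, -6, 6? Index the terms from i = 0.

Check ratios: 6 / -6 = -1.0
Common ratio r = -1.
First term a = -6.
Formula: S_i = -6 * (-1)^i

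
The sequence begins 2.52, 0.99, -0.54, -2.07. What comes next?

Differences: 0.99 - 2.52 = -1.53
This is an arithmetic sequence with common difference d = -1.53.
Next term = -2.07 + -1.53 = -3.6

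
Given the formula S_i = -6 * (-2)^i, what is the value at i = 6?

S_6 = -6 * (-2)^6 = -6 * 64 = -384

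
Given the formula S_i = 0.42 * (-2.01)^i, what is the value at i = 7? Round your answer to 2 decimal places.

S_7 = 0.42 * (-2.01)^7 ≈ 0.42 * -132.5478 ≈ -55.67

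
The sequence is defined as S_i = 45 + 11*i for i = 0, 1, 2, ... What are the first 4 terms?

This is an arithmetic sequence.
i=0: S_0 = 45 + 11*0 = 45
i=1: S_1 = 45 + 11*1 = 56
i=2: S_2 = 45 + 11*2 = 67
i=3: S_3 = 45 + 11*3 = 78
The first 4 terms are: [45, 56, 67, 78]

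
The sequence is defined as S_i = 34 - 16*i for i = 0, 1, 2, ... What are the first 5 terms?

This is an arithmetic sequence.
i=0: S_0 = 34 + -16*0 = 34
i=1: S_1 = 34 + -16*1 = 18
i=2: S_2 = 34 + -16*2 = 2
i=3: S_3 = 34 + -16*3 = -14
i=4: S_4 = 34 + -16*4 = -30
The first 5 terms are: [34, 18, 2, -14, -30]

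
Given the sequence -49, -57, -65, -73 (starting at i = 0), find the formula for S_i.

Check differences: -57 - -49 = -8
-65 - -57 = -8
Common difference d = -8.
First term a = -49.
Formula: S_i = -49 - 8*i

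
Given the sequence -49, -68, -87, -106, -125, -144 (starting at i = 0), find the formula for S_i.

Check differences: -68 - -49 = -19
-87 - -68 = -19
Common difference d = -19.
First term a = -49.
Formula: S_i = -49 - 19*i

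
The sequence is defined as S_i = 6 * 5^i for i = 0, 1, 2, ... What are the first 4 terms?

This is a geometric sequence.
i=0: S_0 = 6 * 5^0 = 6
i=1: S_1 = 6 * 5^1 = 30
i=2: S_2 = 6 * 5^2 = 150
i=3: S_3 = 6 * 5^3 = 750
The first 4 terms are: [6, 30, 150, 750]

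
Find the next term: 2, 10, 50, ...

Ratios: 10 / 2 = 5.0
This is a geometric sequence with common ratio r = 5.
Next term = 50 * 5 = 250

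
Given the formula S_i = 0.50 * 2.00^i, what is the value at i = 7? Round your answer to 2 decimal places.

S_7 = 0.5 * 2.0^7 = 0.5 * 128 = 64.0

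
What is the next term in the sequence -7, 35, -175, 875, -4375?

Ratios: 35 / -7 = -5.0
This is a geometric sequence with common ratio r = -5.
Next term = -4375 * -5 = 21875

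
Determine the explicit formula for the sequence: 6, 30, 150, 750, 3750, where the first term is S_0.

Check ratios: 30 / 6 = 5.0
Common ratio r = 5.
First term a = 6.
Formula: S_i = 6 * 5^i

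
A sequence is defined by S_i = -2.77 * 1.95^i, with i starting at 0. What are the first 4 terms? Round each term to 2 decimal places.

This is a geometric sequence.
i=0: S_0 = -2.77 * 1.95^0 = -2.77
i=1: S_1 = -2.77 * 1.95^1 ≈ -5.4
i=2: S_2 = -2.77 * 1.95^2 ≈ -10.53
i=3: S_3 = -2.77 * 1.95^3 ≈ -20.54
The first 4 terms are: [-2.77, -5.4, -10.53, -20.54]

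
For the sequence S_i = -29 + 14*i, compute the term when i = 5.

S_5 = -29 + 14*5 = -29 + 70 = 41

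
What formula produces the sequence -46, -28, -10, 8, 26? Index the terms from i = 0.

Check differences: -28 - -46 = 18
-10 - -28 = 18
Common difference d = 18.
First term a = -46.
Formula: S_i = -46 + 18*i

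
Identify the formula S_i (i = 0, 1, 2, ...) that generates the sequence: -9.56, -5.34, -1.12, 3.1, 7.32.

Check differences: -5.34 - -9.56 = 4.22
-1.12 - -5.34 = 4.22
Common difference d = 4.22.
First term a = -9.56.
Formula: S_i = -9.56 + 4.22*i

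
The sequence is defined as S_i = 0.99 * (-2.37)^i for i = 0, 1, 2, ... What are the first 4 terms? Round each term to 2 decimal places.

This is a geometric sequence.
i=0: S_0 = 0.99 * (-2.37)^0 = 0.99
i=1: S_1 = 0.99 * (-2.37)^1 ≈ -2.35
i=2: S_2 = 0.99 * (-2.37)^2 ≈ 5.56
i=3: S_3 = 0.99 * (-2.37)^3 ≈ -13.18
The first 4 terms are: [0.99, -2.35, 5.56, -13.18]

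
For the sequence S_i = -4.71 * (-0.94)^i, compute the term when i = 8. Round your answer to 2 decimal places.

S_8 = -4.71 * (-0.94)^8 ≈ -4.71 * 0.6096 ≈ -2.87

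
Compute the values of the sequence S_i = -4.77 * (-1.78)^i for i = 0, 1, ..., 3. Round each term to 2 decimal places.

This is a geometric sequence.
i=0: S_0 = -4.77 * (-1.78)^0 = -4.77
i=1: S_1 = -4.77 * (-1.78)^1 ≈ 8.49
i=2: S_2 = -4.77 * (-1.78)^2 ≈ -15.11
i=3: S_3 = -4.77 * (-1.78)^3 ≈ 26.9
The first 4 terms are: [-4.77, 8.49, -15.11, 26.9]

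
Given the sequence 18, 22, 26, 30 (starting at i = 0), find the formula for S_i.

Check differences: 22 - 18 = 4
26 - 22 = 4
Common difference d = 4.
First term a = 18.
Formula: S_i = 18 + 4*i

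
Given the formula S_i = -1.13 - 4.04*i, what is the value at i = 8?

S_8 = -1.13 + -4.04*8 = -1.13 + -32.32 = -33.45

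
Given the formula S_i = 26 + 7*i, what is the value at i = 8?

S_8 = 26 + 7*8 = 26 + 56 = 82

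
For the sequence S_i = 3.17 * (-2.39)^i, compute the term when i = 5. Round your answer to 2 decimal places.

S_5 = 3.17 * (-2.39)^5 ≈ 3.17 * -77.9811 ≈ -247.2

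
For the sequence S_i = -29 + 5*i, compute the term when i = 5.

S_5 = -29 + 5*5 = -29 + 25 = -4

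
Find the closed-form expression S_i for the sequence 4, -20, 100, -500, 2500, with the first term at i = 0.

Check ratios: -20 / 4 = -5.0
Common ratio r = -5.
First term a = 4.
Formula: S_i = 4 * (-5)^i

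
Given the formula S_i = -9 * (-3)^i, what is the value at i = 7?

S_7 = -9 * (-3)^7 = -9 * -2187 = 19683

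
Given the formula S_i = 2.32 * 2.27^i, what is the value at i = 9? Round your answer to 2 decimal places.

S_9 = 2.32 * 2.27^9 ≈ 2.32 * 1600.4154 ≈ 3712.96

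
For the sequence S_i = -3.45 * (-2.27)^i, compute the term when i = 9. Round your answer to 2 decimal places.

S_9 = -3.45 * (-2.27)^9 ≈ -3.45 * -1600.4154 ≈ 5521.43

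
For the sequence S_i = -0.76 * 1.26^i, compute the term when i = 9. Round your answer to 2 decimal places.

S_9 = -0.76 * 1.26^9 ≈ -0.76 * 8.0045 ≈ -6.08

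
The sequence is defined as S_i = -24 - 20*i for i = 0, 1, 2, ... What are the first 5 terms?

This is an arithmetic sequence.
i=0: S_0 = -24 + -20*0 = -24
i=1: S_1 = -24 + -20*1 = -44
i=2: S_2 = -24 + -20*2 = -64
i=3: S_3 = -24 + -20*3 = -84
i=4: S_4 = -24 + -20*4 = -104
The first 5 terms are: [-24, -44, -64, -84, -104]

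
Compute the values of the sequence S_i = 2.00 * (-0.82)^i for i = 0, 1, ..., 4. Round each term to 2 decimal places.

This is a geometric sequence.
i=0: S_0 = 2.0 * (-0.82)^0 = 2.0
i=1: S_1 = 2.0 * (-0.82)^1 = -1.64
i=2: S_2 = 2.0 * (-0.82)^2 ≈ 1.34
i=3: S_3 = 2.0 * (-0.82)^3 ≈ -1.1
i=4: S_4 = 2.0 * (-0.82)^4 ≈ 0.9
The first 5 terms are: [2.0, -1.64, 1.34, -1.1, 0.9]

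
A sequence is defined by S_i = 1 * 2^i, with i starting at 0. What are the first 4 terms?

This is a geometric sequence.
i=0: S_0 = 1 * 2^0 = 1
i=1: S_1 = 1 * 2^1 = 2
i=2: S_2 = 1 * 2^2 = 4
i=3: S_3 = 1 * 2^3 = 8
The first 4 terms are: [1, 2, 4, 8]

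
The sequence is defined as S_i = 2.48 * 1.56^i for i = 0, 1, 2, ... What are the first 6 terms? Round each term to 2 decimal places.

This is a geometric sequence.
i=0: S_0 = 2.48 * 1.56^0 = 2.48
i=1: S_1 = 2.48 * 1.56^1 ≈ 3.87
i=2: S_2 = 2.48 * 1.56^2 ≈ 6.04
i=3: S_3 = 2.48 * 1.56^3 ≈ 9.42
i=4: S_4 = 2.48 * 1.56^4 ≈ 14.69
i=5: S_5 = 2.48 * 1.56^5 ≈ 22.91
The first 6 terms are: [2.48, 3.87, 6.04, 9.42, 14.69, 22.91]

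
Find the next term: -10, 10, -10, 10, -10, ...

Ratios: 10 / -10 = -1.0
This is a geometric sequence with common ratio r = -1.
Next term = -10 * -1 = 10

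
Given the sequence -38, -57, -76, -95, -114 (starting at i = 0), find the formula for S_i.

Check differences: -57 - -38 = -19
-76 - -57 = -19
Common difference d = -19.
First term a = -38.
Formula: S_i = -38 - 19*i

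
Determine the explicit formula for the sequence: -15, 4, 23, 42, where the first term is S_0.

Check differences: 4 - -15 = 19
23 - 4 = 19
Common difference d = 19.
First term a = -15.
Formula: S_i = -15 + 19*i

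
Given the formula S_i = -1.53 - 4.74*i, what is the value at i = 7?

S_7 = -1.53 + -4.74*7 = -1.53 + -33.18 = -34.71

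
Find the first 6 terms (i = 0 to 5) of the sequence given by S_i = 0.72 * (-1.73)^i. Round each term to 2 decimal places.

This is a geometric sequence.
i=0: S_0 = 0.72 * (-1.73)^0 = 0.72
i=1: S_1 = 0.72 * (-1.73)^1 ≈ -1.25
i=2: S_2 = 0.72 * (-1.73)^2 ≈ 2.15
i=3: S_3 = 0.72 * (-1.73)^3 ≈ -3.73
i=4: S_4 = 0.72 * (-1.73)^4 ≈ 6.45
i=5: S_5 = 0.72 * (-1.73)^5 ≈ -11.16
The first 6 terms are: [0.72, -1.25, 2.15, -3.73, 6.45, -11.16]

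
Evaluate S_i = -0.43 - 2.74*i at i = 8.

S_8 = -0.43 + -2.74*8 = -0.43 + -21.92 = -22.35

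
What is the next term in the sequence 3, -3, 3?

Ratios: -3 / 3 = -1.0
This is a geometric sequence with common ratio r = -1.
Next term = 3 * -1 = -3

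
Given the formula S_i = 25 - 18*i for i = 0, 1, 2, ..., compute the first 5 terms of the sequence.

This is an arithmetic sequence.
i=0: S_0 = 25 + -18*0 = 25
i=1: S_1 = 25 + -18*1 = 7
i=2: S_2 = 25 + -18*2 = -11
i=3: S_3 = 25 + -18*3 = -29
i=4: S_4 = 25 + -18*4 = -47
The first 5 terms are: [25, 7, -11, -29, -47]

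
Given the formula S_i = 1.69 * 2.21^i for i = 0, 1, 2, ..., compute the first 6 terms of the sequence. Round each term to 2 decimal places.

This is a geometric sequence.
i=0: S_0 = 1.69 * 2.21^0 = 1.69
i=1: S_1 = 1.69 * 2.21^1 ≈ 3.73
i=2: S_2 = 1.69 * 2.21^2 ≈ 8.25
i=3: S_3 = 1.69 * 2.21^3 ≈ 18.24
i=4: S_4 = 1.69 * 2.21^4 ≈ 40.31
i=5: S_5 = 1.69 * 2.21^5 ≈ 89.09
The first 6 terms are: [1.69, 3.73, 8.25, 18.24, 40.31, 89.09]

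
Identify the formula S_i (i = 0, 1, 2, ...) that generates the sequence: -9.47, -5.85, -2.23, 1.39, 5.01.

Check differences: -5.85 - -9.47 = 3.62
-2.23 - -5.85 = 3.62
Common difference d = 3.62.
First term a = -9.47.
Formula: S_i = -9.47 + 3.62*i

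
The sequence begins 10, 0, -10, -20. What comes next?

Differences: 0 - 10 = -10
This is an arithmetic sequence with common difference d = -10.
Next term = -20 + -10 = -30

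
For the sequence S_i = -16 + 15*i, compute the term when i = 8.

S_8 = -16 + 15*8 = -16 + 120 = 104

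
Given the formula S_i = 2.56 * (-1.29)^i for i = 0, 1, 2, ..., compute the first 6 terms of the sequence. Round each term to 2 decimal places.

This is a geometric sequence.
i=0: S_0 = 2.56 * (-1.29)^0 = 2.56
i=1: S_1 = 2.56 * (-1.29)^1 ≈ -3.3
i=2: S_2 = 2.56 * (-1.29)^2 ≈ 4.26
i=3: S_3 = 2.56 * (-1.29)^3 ≈ -5.5
i=4: S_4 = 2.56 * (-1.29)^4 ≈ 7.09
i=5: S_5 = 2.56 * (-1.29)^5 ≈ -9.15
The first 6 terms are: [2.56, -3.3, 4.26, -5.5, 7.09, -9.15]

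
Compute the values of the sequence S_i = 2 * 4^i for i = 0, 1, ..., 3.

This is a geometric sequence.
i=0: S_0 = 2 * 4^0 = 2
i=1: S_1 = 2 * 4^1 = 8
i=2: S_2 = 2 * 4^2 = 32
i=3: S_3 = 2 * 4^3 = 128
The first 4 terms are: [2, 8, 32, 128]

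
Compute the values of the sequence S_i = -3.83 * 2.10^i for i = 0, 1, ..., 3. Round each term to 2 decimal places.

This is a geometric sequence.
i=0: S_0 = -3.83 * 2.1^0 = -3.83
i=1: S_1 = -3.83 * 2.1^1 ≈ -8.04
i=2: S_2 = -3.83 * 2.1^2 ≈ -16.89
i=3: S_3 = -3.83 * 2.1^3 ≈ -35.47
The first 4 terms are: [-3.83, -8.04, -16.89, -35.47]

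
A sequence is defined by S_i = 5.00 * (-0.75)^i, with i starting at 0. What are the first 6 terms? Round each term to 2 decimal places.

This is a geometric sequence.
i=0: S_0 = 5.0 * (-0.75)^0 = 5.0
i=1: S_1 = 5.0 * (-0.75)^1 = -3.75
i=2: S_2 = 5.0 * (-0.75)^2 ≈ 2.81
i=3: S_3 = 5.0 * (-0.75)^3 ≈ -2.11
i=4: S_4 = 5.0 * (-0.75)^4 ≈ 1.58
i=5: S_5 = 5.0 * (-0.75)^5 ≈ -1.19
The first 6 terms are: [5.0, -3.75, 2.81, -2.11, 1.58, -1.19]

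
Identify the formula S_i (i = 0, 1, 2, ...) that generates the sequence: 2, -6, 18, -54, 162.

Check ratios: -6 / 2 = -3.0
Common ratio r = -3.
First term a = 2.
Formula: S_i = 2 * (-3)^i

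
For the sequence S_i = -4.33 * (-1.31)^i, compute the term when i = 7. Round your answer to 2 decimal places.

S_7 = -4.33 * (-1.31)^7 ≈ -4.33 * -6.6206 ≈ 28.67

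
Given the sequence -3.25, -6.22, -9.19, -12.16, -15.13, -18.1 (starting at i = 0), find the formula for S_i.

Check differences: -6.22 - -3.25 = -2.97
-9.19 - -6.22 = -2.97
Common difference d = -2.97.
First term a = -3.25.
Formula: S_i = -3.25 - 2.97*i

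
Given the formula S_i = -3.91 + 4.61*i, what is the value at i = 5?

S_5 = -3.91 + 4.61*5 = -3.91 + 23.05 = 19.14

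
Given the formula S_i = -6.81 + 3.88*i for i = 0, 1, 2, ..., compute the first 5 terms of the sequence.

This is an arithmetic sequence.
i=0: S_0 = -6.81 + 3.88*0 = -6.81
i=1: S_1 = -6.81 + 3.88*1 = -2.93
i=2: S_2 = -6.81 + 3.88*2 = 0.95
i=3: S_3 = -6.81 + 3.88*3 = 4.83
i=4: S_4 = -6.81 + 3.88*4 = 8.71
The first 5 terms are: [-6.81, -2.93, 0.95, 4.83, 8.71]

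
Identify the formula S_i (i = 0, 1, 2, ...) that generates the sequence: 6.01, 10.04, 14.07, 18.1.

Check differences: 10.04 - 6.01 = 4.03
14.07 - 10.04 = 4.03
Common difference d = 4.03.
First term a = 6.01.
Formula: S_i = 6.01 + 4.03*i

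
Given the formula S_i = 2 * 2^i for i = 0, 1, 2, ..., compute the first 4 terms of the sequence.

This is a geometric sequence.
i=0: S_0 = 2 * 2^0 = 2
i=1: S_1 = 2 * 2^1 = 4
i=2: S_2 = 2 * 2^2 = 8
i=3: S_3 = 2 * 2^3 = 16
The first 4 terms are: [2, 4, 8, 16]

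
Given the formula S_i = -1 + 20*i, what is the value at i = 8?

S_8 = -1 + 20*8 = -1 + 160 = 159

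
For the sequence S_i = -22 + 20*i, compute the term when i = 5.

S_5 = -22 + 20*5 = -22 + 100 = 78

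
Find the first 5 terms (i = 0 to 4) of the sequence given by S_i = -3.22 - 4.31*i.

This is an arithmetic sequence.
i=0: S_0 = -3.22 + -4.31*0 = -3.22
i=1: S_1 = -3.22 + -4.31*1 = -7.53
i=2: S_2 = -3.22 + -4.31*2 = -11.84
i=3: S_3 = -3.22 + -4.31*3 = -16.15
i=4: S_4 = -3.22 + -4.31*4 = -20.46
The first 5 terms are: [-3.22, -7.53, -11.84, -16.15, -20.46]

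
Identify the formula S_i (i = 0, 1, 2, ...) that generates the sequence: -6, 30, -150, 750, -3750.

Check ratios: 30 / -6 = -5.0
Common ratio r = -5.
First term a = -6.
Formula: S_i = -6 * (-5)^i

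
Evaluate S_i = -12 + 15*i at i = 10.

S_10 = -12 + 15*10 = -12 + 150 = 138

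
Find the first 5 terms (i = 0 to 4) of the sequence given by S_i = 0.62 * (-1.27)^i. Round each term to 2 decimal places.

This is a geometric sequence.
i=0: S_0 = 0.62 * (-1.27)^0 = 0.62
i=1: S_1 = 0.62 * (-1.27)^1 ≈ -0.79
i=2: S_2 = 0.62 * (-1.27)^2 ≈ 1.0
i=3: S_3 = 0.62 * (-1.27)^3 ≈ -1.27
i=4: S_4 = 0.62 * (-1.27)^4 ≈ 1.61
The first 5 terms are: [0.62, -0.79, 1.0, -1.27, 1.61]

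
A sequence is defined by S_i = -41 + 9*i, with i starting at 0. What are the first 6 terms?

This is an arithmetic sequence.
i=0: S_0 = -41 + 9*0 = -41
i=1: S_1 = -41 + 9*1 = -32
i=2: S_2 = -41 + 9*2 = -23
i=3: S_3 = -41 + 9*3 = -14
i=4: S_4 = -41 + 9*4 = -5
i=5: S_5 = -41 + 9*5 = 4
The first 6 terms are: [-41, -32, -23, -14, -5, 4]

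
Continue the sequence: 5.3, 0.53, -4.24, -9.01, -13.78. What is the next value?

Differences: 0.53 - 5.3 = -4.77
This is an arithmetic sequence with common difference d = -4.77.
Next term = -13.78 + -4.77 = -18.55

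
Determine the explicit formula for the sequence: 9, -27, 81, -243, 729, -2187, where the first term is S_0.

Check ratios: -27 / 9 = -3.0
Common ratio r = -3.
First term a = 9.
Formula: S_i = 9 * (-3)^i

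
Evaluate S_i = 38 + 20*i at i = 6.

S_6 = 38 + 20*6 = 38 + 120 = 158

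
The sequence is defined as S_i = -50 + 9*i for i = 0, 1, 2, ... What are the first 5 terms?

This is an arithmetic sequence.
i=0: S_0 = -50 + 9*0 = -50
i=1: S_1 = -50 + 9*1 = -41
i=2: S_2 = -50 + 9*2 = -32
i=3: S_3 = -50 + 9*3 = -23
i=4: S_4 = -50 + 9*4 = -14
The first 5 terms are: [-50, -41, -32, -23, -14]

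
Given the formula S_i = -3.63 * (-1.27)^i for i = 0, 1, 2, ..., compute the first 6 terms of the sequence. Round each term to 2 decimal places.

This is a geometric sequence.
i=0: S_0 = -3.63 * (-1.27)^0 = -3.63
i=1: S_1 = -3.63 * (-1.27)^1 ≈ 4.61
i=2: S_2 = -3.63 * (-1.27)^2 ≈ -5.85
i=3: S_3 = -3.63 * (-1.27)^3 ≈ 7.44
i=4: S_4 = -3.63 * (-1.27)^4 ≈ -9.44
i=5: S_5 = -3.63 * (-1.27)^5 ≈ 11.99
The first 6 terms are: [-3.63, 4.61, -5.85, 7.44, -9.44, 11.99]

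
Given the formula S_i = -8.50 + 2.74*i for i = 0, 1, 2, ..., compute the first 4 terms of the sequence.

This is an arithmetic sequence.
i=0: S_0 = -8.5 + 2.74*0 = -8.5
i=1: S_1 = -8.5 + 2.74*1 = -5.76
i=2: S_2 = -8.5 + 2.74*2 = -3.02
i=3: S_3 = -8.5 + 2.74*3 = -0.28
The first 4 terms are: [-8.5, -5.76, -3.02, -0.28]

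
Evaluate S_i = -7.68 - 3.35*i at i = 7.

S_7 = -7.68 + -3.35*7 = -7.68 + -23.45 = -31.13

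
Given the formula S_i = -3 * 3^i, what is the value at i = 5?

S_5 = -3 * 3^5 = -3 * 243 = -729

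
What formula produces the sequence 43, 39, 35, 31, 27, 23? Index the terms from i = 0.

Check differences: 39 - 43 = -4
35 - 39 = -4
Common difference d = -4.
First term a = 43.
Formula: S_i = 43 - 4*i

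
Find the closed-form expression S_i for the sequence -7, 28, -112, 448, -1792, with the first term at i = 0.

Check ratios: 28 / -7 = -4.0
Common ratio r = -4.
First term a = -7.
Formula: S_i = -7 * (-4)^i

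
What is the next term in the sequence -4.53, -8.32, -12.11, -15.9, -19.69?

Differences: -8.32 - -4.53 = -3.79
This is an arithmetic sequence with common difference d = -3.79.
Next term = -19.69 + -3.79 = -23.48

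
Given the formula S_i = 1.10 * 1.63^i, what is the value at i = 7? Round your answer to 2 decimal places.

S_7 = 1.1 * 1.63^7 ≈ 1.1 * 30.5713 ≈ 33.63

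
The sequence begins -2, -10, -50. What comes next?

Ratios: -10 / -2 = 5.0
This is a geometric sequence with common ratio r = 5.
Next term = -50 * 5 = -250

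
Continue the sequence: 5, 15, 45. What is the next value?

Ratios: 15 / 5 = 3.0
This is a geometric sequence with common ratio r = 3.
Next term = 45 * 3 = 135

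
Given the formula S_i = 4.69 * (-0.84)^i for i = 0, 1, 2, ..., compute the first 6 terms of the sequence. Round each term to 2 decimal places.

This is a geometric sequence.
i=0: S_0 = 4.69 * (-0.84)^0 = 4.69
i=1: S_1 = 4.69 * (-0.84)^1 ≈ -3.94
i=2: S_2 = 4.69 * (-0.84)^2 ≈ 3.31
i=3: S_3 = 4.69 * (-0.84)^3 ≈ -2.78
i=4: S_4 = 4.69 * (-0.84)^4 ≈ 2.34
i=5: S_5 = 4.69 * (-0.84)^5 ≈ -1.96
The first 6 terms are: [4.69, -3.94, 3.31, -2.78, 2.34, -1.96]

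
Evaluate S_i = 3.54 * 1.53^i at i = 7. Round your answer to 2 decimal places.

S_7 = 3.54 * 1.53^7 ≈ 3.54 * 19.6264 ≈ 69.48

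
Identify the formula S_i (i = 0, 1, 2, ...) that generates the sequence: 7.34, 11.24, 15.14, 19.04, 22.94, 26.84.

Check differences: 11.24 - 7.34 = 3.9
15.14 - 11.24 = 3.9
Common difference d = 3.9.
First term a = 7.34.
Formula: S_i = 7.34 + 3.90*i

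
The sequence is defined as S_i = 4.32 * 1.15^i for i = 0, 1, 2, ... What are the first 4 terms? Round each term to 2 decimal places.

This is a geometric sequence.
i=0: S_0 = 4.32 * 1.15^0 = 4.32
i=1: S_1 = 4.32 * 1.15^1 ≈ 4.97
i=2: S_2 = 4.32 * 1.15^2 ≈ 5.71
i=3: S_3 = 4.32 * 1.15^3 ≈ 6.57
The first 4 terms are: [4.32, 4.97, 5.71, 6.57]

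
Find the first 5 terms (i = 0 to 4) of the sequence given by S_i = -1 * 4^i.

This is a geometric sequence.
i=0: S_0 = -1 * 4^0 = -1
i=1: S_1 = -1 * 4^1 = -4
i=2: S_2 = -1 * 4^2 = -16
i=3: S_3 = -1 * 4^3 = -64
i=4: S_4 = -1 * 4^4 = -256
The first 5 terms are: [-1, -4, -16, -64, -256]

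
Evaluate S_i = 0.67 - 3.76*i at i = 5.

S_5 = 0.67 + -3.76*5 = 0.67 + -18.8 = -18.13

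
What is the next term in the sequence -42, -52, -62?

Differences: -52 - -42 = -10
This is an arithmetic sequence with common difference d = -10.
Next term = -62 + -10 = -72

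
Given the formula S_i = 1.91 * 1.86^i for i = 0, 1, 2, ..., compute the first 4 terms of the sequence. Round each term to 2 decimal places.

This is a geometric sequence.
i=0: S_0 = 1.91 * 1.86^0 = 1.91
i=1: S_1 = 1.91 * 1.86^1 ≈ 3.55
i=2: S_2 = 1.91 * 1.86^2 ≈ 6.61
i=3: S_3 = 1.91 * 1.86^3 ≈ 12.29
The first 4 terms are: [1.91, 3.55, 6.61, 12.29]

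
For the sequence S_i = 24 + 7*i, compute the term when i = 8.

S_8 = 24 + 7*8 = 24 + 56 = 80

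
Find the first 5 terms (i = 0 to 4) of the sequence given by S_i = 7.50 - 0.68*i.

This is an arithmetic sequence.
i=0: S_0 = 7.5 + -0.68*0 = 7.5
i=1: S_1 = 7.5 + -0.68*1 = 6.82
i=2: S_2 = 7.5 + -0.68*2 = 6.14
i=3: S_3 = 7.5 + -0.68*3 = 5.46
i=4: S_4 = 7.5 + -0.68*4 = 4.78
The first 5 terms are: [7.5, 6.82, 6.14, 5.46, 4.78]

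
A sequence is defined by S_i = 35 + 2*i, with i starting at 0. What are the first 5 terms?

This is an arithmetic sequence.
i=0: S_0 = 35 + 2*0 = 35
i=1: S_1 = 35 + 2*1 = 37
i=2: S_2 = 35 + 2*2 = 39
i=3: S_3 = 35 + 2*3 = 41
i=4: S_4 = 35 + 2*4 = 43
The first 5 terms are: [35, 37, 39, 41, 43]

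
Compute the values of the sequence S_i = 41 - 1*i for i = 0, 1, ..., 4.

This is an arithmetic sequence.
i=0: S_0 = 41 + -1*0 = 41
i=1: S_1 = 41 + -1*1 = 40
i=2: S_2 = 41 + -1*2 = 39
i=3: S_3 = 41 + -1*3 = 38
i=4: S_4 = 41 + -1*4 = 37
The first 5 terms are: [41, 40, 39, 38, 37]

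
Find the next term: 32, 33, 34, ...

Differences: 33 - 32 = 1
This is an arithmetic sequence with common difference d = 1.
Next term = 34 + 1 = 35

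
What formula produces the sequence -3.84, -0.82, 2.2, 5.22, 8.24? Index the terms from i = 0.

Check differences: -0.82 - -3.84 = 3.02
2.2 - -0.82 = 3.02
Common difference d = 3.02.
First term a = -3.84.
Formula: S_i = -3.84 + 3.02*i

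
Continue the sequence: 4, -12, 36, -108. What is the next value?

Ratios: -12 / 4 = -3.0
This is a geometric sequence with common ratio r = -3.
Next term = -108 * -3 = 324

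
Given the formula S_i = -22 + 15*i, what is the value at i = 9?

S_9 = -22 + 15*9 = -22 + 135 = 113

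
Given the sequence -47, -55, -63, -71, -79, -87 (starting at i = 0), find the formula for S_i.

Check differences: -55 - -47 = -8
-63 - -55 = -8
Common difference d = -8.
First term a = -47.
Formula: S_i = -47 - 8*i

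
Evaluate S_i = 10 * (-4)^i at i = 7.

S_7 = 10 * (-4)^7 = 10 * -16384 = -163840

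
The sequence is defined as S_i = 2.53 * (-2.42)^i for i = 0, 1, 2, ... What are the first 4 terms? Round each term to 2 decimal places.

This is a geometric sequence.
i=0: S_0 = 2.53 * (-2.42)^0 = 2.53
i=1: S_1 = 2.53 * (-2.42)^1 ≈ -6.12
i=2: S_2 = 2.53 * (-2.42)^2 ≈ 14.82
i=3: S_3 = 2.53 * (-2.42)^3 ≈ -35.86
The first 4 terms are: [2.53, -6.12, 14.82, -35.86]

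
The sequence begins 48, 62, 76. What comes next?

Differences: 62 - 48 = 14
This is an arithmetic sequence with common difference d = 14.
Next term = 76 + 14 = 90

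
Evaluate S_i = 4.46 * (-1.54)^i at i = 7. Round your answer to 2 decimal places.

S_7 = 4.46 * (-1.54)^7 ≈ 4.46 * -20.5421 ≈ -91.62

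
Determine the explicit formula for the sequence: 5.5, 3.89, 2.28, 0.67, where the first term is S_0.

Check differences: 3.89 - 5.5 = -1.61
2.28 - 3.89 = -1.61
Common difference d = -1.61.
First term a = 5.5.
Formula: S_i = 5.50 - 1.61*i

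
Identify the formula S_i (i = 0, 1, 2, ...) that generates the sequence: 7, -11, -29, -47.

Check differences: -11 - 7 = -18
-29 - -11 = -18
Common difference d = -18.
First term a = 7.
Formula: S_i = 7 - 18*i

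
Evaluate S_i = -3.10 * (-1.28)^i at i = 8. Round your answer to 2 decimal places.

S_8 = -3.1 * (-1.28)^8 ≈ -3.1 * 7.2058 ≈ -22.34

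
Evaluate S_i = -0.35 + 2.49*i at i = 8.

S_8 = -0.35 + 2.49*8 = -0.35 + 19.92 = 19.57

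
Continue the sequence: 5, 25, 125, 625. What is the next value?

Ratios: 25 / 5 = 5.0
This is a geometric sequence with common ratio r = 5.
Next term = 625 * 5 = 3125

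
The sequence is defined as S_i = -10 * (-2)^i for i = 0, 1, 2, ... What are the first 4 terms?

This is a geometric sequence.
i=0: S_0 = -10 * (-2)^0 = -10
i=1: S_1 = -10 * (-2)^1 = 20
i=2: S_2 = -10 * (-2)^2 = -40
i=3: S_3 = -10 * (-2)^3 = 80
The first 4 terms are: [-10, 20, -40, 80]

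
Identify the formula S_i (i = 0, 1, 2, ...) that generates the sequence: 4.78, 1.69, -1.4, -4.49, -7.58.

Check differences: 1.69 - 4.78 = -3.09
-1.4 - 1.69 = -3.09
Common difference d = -3.09.
First term a = 4.78.
Formula: S_i = 4.78 - 3.09*i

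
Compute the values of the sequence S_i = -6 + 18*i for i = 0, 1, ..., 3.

This is an arithmetic sequence.
i=0: S_0 = -6 + 18*0 = -6
i=1: S_1 = -6 + 18*1 = 12
i=2: S_2 = -6 + 18*2 = 30
i=3: S_3 = -6 + 18*3 = 48
The first 4 terms are: [-6, 12, 30, 48]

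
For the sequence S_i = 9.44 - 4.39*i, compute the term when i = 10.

S_10 = 9.44 + -4.39*10 = 9.44 + -43.9 = -34.46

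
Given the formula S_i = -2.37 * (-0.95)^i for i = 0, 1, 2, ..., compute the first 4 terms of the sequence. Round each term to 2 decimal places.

This is a geometric sequence.
i=0: S_0 = -2.37 * (-0.95)^0 = -2.37
i=1: S_1 = -2.37 * (-0.95)^1 ≈ 2.25
i=2: S_2 = -2.37 * (-0.95)^2 ≈ -2.14
i=3: S_3 = -2.37 * (-0.95)^3 ≈ 2.03
The first 4 terms are: [-2.37, 2.25, -2.14, 2.03]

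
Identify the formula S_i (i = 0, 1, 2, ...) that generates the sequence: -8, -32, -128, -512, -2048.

Check ratios: -32 / -8 = 4.0
Common ratio r = 4.
First term a = -8.
Formula: S_i = -8 * 4^i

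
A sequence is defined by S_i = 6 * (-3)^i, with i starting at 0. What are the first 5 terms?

This is a geometric sequence.
i=0: S_0 = 6 * (-3)^0 = 6
i=1: S_1 = 6 * (-3)^1 = -18
i=2: S_2 = 6 * (-3)^2 = 54
i=3: S_3 = 6 * (-3)^3 = -162
i=4: S_4 = 6 * (-3)^4 = 486
The first 5 terms are: [6, -18, 54, -162, 486]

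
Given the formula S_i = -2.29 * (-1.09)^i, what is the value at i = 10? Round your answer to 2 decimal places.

S_10 = -2.29 * (-1.09)^10 ≈ -2.29 * 2.3674 ≈ -5.42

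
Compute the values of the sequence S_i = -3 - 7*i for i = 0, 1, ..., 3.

This is an arithmetic sequence.
i=0: S_0 = -3 + -7*0 = -3
i=1: S_1 = -3 + -7*1 = -10
i=2: S_2 = -3 + -7*2 = -17
i=3: S_3 = -3 + -7*3 = -24
The first 4 terms are: [-3, -10, -17, -24]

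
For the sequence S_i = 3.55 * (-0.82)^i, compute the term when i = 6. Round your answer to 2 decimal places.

S_6 = 3.55 * (-0.82)^6 ≈ 3.55 * 0.304 ≈ 1.08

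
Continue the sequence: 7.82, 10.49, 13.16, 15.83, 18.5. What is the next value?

Differences: 10.49 - 7.82 = 2.67
This is an arithmetic sequence with common difference d = 2.67.
Next term = 18.5 + 2.67 = 21.17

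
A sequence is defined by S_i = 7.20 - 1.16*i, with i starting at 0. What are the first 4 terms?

This is an arithmetic sequence.
i=0: S_0 = 7.2 + -1.16*0 = 7.2
i=1: S_1 = 7.2 + -1.16*1 = 6.04
i=2: S_2 = 7.2 + -1.16*2 = 4.88
i=3: S_3 = 7.2 + -1.16*3 = 3.72
The first 4 terms are: [7.2, 6.04, 4.88, 3.72]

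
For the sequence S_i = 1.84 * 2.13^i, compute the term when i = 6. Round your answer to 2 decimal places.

S_6 = 1.84 * 2.13^6 ≈ 1.84 * 93.3851 ≈ 171.83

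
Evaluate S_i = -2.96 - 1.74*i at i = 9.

S_9 = -2.96 + -1.74*9 = -2.96 + -15.66 = -18.62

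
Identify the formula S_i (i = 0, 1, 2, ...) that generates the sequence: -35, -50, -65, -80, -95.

Check differences: -50 - -35 = -15
-65 - -50 = -15
Common difference d = -15.
First term a = -35.
Formula: S_i = -35 - 15*i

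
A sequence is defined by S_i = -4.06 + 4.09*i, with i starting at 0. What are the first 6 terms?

This is an arithmetic sequence.
i=0: S_0 = -4.06 + 4.09*0 = -4.06
i=1: S_1 = -4.06 + 4.09*1 = 0.03
i=2: S_2 = -4.06 + 4.09*2 = 4.12
i=3: S_3 = -4.06 + 4.09*3 = 8.21
i=4: S_4 = -4.06 + 4.09*4 = 12.3
i=5: S_5 = -4.06 + 4.09*5 = 16.39
The first 6 terms are: [-4.06, 0.03, 4.12, 8.21, 12.3, 16.39]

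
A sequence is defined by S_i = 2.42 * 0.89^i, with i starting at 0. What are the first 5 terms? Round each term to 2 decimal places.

This is a geometric sequence.
i=0: S_0 = 2.42 * 0.89^0 = 2.42
i=1: S_1 = 2.42 * 0.89^1 ≈ 2.15
i=2: S_2 = 2.42 * 0.89^2 ≈ 1.92
i=3: S_3 = 2.42 * 0.89^3 ≈ 1.71
i=4: S_4 = 2.42 * 0.89^4 ≈ 1.52
The first 5 terms are: [2.42, 2.15, 1.92, 1.71, 1.52]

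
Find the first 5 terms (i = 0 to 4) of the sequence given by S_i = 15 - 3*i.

This is an arithmetic sequence.
i=0: S_0 = 15 + -3*0 = 15
i=1: S_1 = 15 + -3*1 = 12
i=2: S_2 = 15 + -3*2 = 9
i=3: S_3 = 15 + -3*3 = 6
i=4: S_4 = 15 + -3*4 = 3
The first 5 terms are: [15, 12, 9, 6, 3]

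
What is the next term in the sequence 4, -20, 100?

Ratios: -20 / 4 = -5.0
This is a geometric sequence with common ratio r = -5.
Next term = 100 * -5 = -500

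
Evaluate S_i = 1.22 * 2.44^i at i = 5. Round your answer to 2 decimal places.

S_5 = 1.22 * 2.44^5 ≈ 1.22 * 86.4867 ≈ 105.51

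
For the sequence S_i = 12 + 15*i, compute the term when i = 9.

S_9 = 12 + 15*9 = 12 + 135 = 147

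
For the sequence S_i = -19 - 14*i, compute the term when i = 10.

S_10 = -19 + -14*10 = -19 + -140 = -159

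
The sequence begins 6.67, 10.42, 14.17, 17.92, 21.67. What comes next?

Differences: 10.42 - 6.67 = 3.75
This is an arithmetic sequence with common difference d = 3.75.
Next term = 21.67 + 3.75 = 25.42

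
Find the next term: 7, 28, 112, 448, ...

Ratios: 28 / 7 = 4.0
This is a geometric sequence with common ratio r = 4.
Next term = 448 * 4 = 1792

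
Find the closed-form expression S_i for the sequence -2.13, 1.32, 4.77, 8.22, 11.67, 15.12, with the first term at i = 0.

Check differences: 1.32 - -2.13 = 3.45
4.77 - 1.32 = 3.45
Common difference d = 3.45.
First term a = -2.13.
Formula: S_i = -2.13 + 3.45*i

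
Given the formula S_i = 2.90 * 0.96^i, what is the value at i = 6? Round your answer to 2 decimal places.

S_6 = 2.9 * 0.96^6 ≈ 2.9 * 0.7828 ≈ 2.27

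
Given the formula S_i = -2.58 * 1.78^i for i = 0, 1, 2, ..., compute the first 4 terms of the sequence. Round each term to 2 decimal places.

This is a geometric sequence.
i=0: S_0 = -2.58 * 1.78^0 = -2.58
i=1: S_1 = -2.58 * 1.78^1 ≈ -4.59
i=2: S_2 = -2.58 * 1.78^2 ≈ -8.17
i=3: S_3 = -2.58 * 1.78^3 ≈ -14.55
The first 4 terms are: [-2.58, -4.59, -8.17, -14.55]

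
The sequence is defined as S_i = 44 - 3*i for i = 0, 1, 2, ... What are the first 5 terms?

This is an arithmetic sequence.
i=0: S_0 = 44 + -3*0 = 44
i=1: S_1 = 44 + -3*1 = 41
i=2: S_2 = 44 + -3*2 = 38
i=3: S_3 = 44 + -3*3 = 35
i=4: S_4 = 44 + -3*4 = 32
The first 5 terms are: [44, 41, 38, 35, 32]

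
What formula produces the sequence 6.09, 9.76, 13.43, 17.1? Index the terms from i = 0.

Check differences: 9.76 - 6.09 = 3.67
13.43 - 9.76 = 3.67
Common difference d = 3.67.
First term a = 6.09.
Formula: S_i = 6.09 + 3.67*i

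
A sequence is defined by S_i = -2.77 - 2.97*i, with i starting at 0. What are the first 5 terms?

This is an arithmetic sequence.
i=0: S_0 = -2.77 + -2.97*0 = -2.77
i=1: S_1 = -2.77 + -2.97*1 = -5.74
i=2: S_2 = -2.77 + -2.97*2 = -8.71
i=3: S_3 = -2.77 + -2.97*3 = -11.68
i=4: S_4 = -2.77 + -2.97*4 = -14.65
The first 5 terms are: [-2.77, -5.74, -8.71, -11.68, -14.65]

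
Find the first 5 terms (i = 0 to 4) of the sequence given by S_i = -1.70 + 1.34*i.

This is an arithmetic sequence.
i=0: S_0 = -1.7 + 1.34*0 = -1.7
i=1: S_1 = -1.7 + 1.34*1 = -0.36
i=2: S_2 = -1.7 + 1.34*2 = 0.98
i=3: S_3 = -1.7 + 1.34*3 = 2.32
i=4: S_4 = -1.7 + 1.34*4 = 3.66
The first 5 terms are: [-1.7, -0.36, 0.98, 2.32, 3.66]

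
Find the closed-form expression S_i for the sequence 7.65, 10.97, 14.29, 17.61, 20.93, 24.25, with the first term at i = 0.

Check differences: 10.97 - 7.65 = 3.32
14.29 - 10.97 = 3.32
Common difference d = 3.32.
First term a = 7.65.
Formula: S_i = 7.65 + 3.32*i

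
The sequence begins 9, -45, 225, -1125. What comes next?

Ratios: -45 / 9 = -5.0
This is a geometric sequence with common ratio r = -5.
Next term = -1125 * -5 = 5625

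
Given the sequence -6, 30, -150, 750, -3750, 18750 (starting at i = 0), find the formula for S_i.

Check ratios: 30 / -6 = -5.0
Common ratio r = -5.
First term a = -6.
Formula: S_i = -6 * (-5)^i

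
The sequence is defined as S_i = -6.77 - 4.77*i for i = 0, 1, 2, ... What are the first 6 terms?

This is an arithmetic sequence.
i=0: S_0 = -6.77 + -4.77*0 = -6.77
i=1: S_1 = -6.77 + -4.77*1 = -11.54
i=2: S_2 = -6.77 + -4.77*2 = -16.31
i=3: S_3 = -6.77 + -4.77*3 = -21.08
i=4: S_4 = -6.77 + -4.77*4 = -25.85
i=5: S_5 = -6.77 + -4.77*5 = -30.62
The first 6 terms are: [-6.77, -11.54, -16.31, -21.08, -25.85, -30.62]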